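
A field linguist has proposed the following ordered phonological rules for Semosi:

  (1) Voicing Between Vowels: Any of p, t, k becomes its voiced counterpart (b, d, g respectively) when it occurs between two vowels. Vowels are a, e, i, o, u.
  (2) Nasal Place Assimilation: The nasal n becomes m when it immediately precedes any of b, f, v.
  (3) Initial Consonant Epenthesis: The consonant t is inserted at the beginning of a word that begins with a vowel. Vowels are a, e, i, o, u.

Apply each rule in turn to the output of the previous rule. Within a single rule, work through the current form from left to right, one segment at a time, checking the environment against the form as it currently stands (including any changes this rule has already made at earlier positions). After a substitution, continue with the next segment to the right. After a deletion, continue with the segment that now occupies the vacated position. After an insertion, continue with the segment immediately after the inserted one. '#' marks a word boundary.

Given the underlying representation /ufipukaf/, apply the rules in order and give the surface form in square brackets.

(1) Voicing Between Vowels: [ufipukaf] → [ufibugaf]
(2) Nasal Place Assimilation: no change — [ufibugaf]
(3) Initial Consonant Epenthesis: [ufibugaf] → [tufibugaf]

[tufibugaf]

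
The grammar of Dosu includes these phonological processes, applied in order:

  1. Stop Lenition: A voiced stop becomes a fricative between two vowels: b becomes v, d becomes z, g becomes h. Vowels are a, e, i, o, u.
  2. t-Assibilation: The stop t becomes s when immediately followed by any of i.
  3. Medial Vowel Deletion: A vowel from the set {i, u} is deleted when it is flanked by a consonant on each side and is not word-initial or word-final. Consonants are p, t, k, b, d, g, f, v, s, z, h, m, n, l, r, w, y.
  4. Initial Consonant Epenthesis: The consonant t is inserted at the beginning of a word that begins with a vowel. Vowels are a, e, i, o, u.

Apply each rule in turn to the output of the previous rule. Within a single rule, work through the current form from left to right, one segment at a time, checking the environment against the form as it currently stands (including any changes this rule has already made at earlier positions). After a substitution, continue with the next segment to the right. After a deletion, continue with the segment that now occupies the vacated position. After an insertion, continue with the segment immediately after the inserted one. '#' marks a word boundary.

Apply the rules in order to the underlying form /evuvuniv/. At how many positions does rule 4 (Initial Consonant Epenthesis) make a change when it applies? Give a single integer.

1

1 Stop Lenition: no change — [evuvuniv]
2 t-Assibilation: no change — [evuvuniv]
3 Medial Vowel Deletion: [evuvuniv] → [evvnv]
4 Initial Consonant Epenthesis: [evvnv] → [tevvnv]
Rule 4 changed 1 position(s).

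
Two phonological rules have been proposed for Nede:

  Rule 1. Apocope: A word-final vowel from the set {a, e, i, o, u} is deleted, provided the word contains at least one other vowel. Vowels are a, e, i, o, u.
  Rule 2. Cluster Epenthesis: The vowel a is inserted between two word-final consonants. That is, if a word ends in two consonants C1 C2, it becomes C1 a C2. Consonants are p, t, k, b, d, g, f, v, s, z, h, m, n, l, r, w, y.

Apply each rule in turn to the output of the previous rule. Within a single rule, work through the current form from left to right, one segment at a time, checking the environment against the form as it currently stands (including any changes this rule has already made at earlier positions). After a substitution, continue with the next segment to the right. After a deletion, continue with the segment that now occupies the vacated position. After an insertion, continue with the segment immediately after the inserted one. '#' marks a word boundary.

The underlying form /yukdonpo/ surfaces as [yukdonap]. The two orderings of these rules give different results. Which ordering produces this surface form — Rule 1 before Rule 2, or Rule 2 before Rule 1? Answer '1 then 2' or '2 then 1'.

1 then 2

Order 1 then 2:
  1 Apocope: [yukdonpo] → [yukdonp]
  2 Cluster Epenthesis: [yukdonp] → [yukdonap]
  result: [yukdonap]
Order 2 then 1:
  2 Cluster Epenthesis: no change — [yukdonpo]
  1 Apocope: [yukdonpo] → [yukdonp]
  result: [yukdonp]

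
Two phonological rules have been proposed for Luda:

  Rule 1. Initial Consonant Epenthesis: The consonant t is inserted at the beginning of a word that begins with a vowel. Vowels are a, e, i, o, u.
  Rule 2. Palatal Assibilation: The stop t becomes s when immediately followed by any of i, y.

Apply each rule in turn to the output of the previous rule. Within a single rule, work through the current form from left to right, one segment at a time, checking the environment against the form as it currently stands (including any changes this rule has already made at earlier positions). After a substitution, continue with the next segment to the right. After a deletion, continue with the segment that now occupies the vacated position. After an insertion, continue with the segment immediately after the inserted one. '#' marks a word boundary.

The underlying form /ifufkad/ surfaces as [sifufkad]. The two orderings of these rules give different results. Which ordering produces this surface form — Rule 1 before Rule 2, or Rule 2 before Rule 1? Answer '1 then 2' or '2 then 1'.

1 then 2

Order 1 then 2:
  1 Initial Consonant Epenthesis: [ifufkad] → [tifufkad]
  2 Palatal Assibilation: [tifufkad] → [sifufkad]
  result: [sifufkad]
Order 2 then 1:
  2 Palatal Assibilation: no change — [ifufkad]
  1 Initial Consonant Epenthesis: [ifufkad] → [tifufkad]
  result: [tifufkad]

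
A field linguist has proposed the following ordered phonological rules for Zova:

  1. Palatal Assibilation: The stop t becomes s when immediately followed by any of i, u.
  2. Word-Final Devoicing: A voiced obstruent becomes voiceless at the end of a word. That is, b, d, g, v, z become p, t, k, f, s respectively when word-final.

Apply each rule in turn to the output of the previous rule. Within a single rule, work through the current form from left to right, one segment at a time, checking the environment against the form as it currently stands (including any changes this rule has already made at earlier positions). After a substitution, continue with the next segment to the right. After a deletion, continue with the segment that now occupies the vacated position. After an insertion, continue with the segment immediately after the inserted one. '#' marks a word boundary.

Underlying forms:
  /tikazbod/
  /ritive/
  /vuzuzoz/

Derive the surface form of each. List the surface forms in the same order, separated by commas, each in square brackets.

/tikazbod/:
  1 Palatal Assibilation: [tikazbod] → [sikazbod]
  2 Word-Final Devoicing: [sikazbod] → [sikazbot]
/ritive/:
  1 Palatal Assibilation: [ritive] → [risive]
  2 Word-Final Devoicing: no change — [risive]
/vuzuzoz/:
  1 Palatal Assibilation: no change — [vuzuzoz]
  2 Word-Final Devoicing: [vuzuzoz] → [vuzuzos]

[sikazbot], [risive], [vuzuzos]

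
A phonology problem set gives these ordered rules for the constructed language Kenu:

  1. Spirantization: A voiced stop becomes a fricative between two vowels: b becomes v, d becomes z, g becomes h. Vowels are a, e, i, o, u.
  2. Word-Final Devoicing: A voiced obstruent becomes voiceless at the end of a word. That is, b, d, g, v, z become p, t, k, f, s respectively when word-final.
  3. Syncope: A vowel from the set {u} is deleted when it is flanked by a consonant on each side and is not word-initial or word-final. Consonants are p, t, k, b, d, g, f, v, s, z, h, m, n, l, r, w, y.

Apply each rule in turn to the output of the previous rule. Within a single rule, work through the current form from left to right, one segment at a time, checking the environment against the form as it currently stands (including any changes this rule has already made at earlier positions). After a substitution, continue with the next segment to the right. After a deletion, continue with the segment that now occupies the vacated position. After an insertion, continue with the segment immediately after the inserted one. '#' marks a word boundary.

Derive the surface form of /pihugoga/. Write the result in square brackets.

1 Spirantization: [pihugoga] → [pihuhoha]
2 Word-Final Devoicing: no change — [pihuhoha]
3 Syncope: [pihuhoha] → [pihhoha]

[pihhoha]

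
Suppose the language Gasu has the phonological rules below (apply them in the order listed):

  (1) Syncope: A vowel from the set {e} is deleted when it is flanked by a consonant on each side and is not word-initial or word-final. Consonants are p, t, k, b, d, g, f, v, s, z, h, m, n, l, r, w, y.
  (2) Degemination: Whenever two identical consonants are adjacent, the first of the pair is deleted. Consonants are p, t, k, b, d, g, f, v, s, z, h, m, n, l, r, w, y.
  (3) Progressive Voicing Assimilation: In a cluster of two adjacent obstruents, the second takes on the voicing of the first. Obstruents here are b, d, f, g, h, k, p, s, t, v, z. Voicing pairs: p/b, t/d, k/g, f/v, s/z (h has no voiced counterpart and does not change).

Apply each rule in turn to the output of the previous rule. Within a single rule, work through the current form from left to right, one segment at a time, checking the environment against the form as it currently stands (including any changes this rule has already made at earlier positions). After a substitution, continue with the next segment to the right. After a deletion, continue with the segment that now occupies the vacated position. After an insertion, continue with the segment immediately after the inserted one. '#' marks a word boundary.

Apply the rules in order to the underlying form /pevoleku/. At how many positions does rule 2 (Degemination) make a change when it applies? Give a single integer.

(1) Syncope: [pevoleku] → [pvolku]
(2) Degemination: no change — [pvolku]
(3) Progressive Voicing Assimilation: [pvolku] → [pfolku]
Rule 2 changed 0 position(s).

0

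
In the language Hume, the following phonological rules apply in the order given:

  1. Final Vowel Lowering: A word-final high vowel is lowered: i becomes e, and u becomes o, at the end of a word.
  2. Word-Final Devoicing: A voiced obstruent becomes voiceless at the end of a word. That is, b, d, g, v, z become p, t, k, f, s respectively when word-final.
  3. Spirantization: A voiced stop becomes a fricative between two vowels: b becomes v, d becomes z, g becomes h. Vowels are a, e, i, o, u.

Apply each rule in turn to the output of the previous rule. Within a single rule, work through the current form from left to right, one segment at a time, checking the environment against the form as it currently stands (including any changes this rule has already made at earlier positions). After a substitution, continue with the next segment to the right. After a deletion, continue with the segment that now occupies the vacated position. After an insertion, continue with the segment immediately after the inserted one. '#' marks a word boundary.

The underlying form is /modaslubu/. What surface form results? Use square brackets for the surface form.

[mozasluvo]

1 Final Vowel Lowering: [modaslubu] → [modaslubo]
2 Word-Final Devoicing: no change — [modaslubo]
3 Spirantization: [modaslubo] → [mozasluvo]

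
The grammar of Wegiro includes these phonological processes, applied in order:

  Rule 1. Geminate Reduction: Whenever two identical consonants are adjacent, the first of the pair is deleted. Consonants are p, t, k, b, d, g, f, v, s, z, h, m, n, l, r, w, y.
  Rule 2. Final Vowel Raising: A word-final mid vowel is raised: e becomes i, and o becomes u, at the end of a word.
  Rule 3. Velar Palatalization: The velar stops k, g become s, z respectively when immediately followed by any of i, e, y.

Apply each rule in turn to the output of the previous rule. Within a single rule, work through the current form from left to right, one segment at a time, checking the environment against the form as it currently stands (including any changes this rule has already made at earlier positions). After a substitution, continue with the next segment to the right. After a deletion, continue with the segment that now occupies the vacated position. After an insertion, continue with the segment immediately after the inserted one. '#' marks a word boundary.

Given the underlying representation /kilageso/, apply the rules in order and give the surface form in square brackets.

Rule 1 Geminate Reduction: no change — [kilageso]
Rule 2 Final Vowel Raising: [kilageso] → [kilagesu]
Rule 3 Velar Palatalization: [kilagesu] → [silazesu]

[silazesu]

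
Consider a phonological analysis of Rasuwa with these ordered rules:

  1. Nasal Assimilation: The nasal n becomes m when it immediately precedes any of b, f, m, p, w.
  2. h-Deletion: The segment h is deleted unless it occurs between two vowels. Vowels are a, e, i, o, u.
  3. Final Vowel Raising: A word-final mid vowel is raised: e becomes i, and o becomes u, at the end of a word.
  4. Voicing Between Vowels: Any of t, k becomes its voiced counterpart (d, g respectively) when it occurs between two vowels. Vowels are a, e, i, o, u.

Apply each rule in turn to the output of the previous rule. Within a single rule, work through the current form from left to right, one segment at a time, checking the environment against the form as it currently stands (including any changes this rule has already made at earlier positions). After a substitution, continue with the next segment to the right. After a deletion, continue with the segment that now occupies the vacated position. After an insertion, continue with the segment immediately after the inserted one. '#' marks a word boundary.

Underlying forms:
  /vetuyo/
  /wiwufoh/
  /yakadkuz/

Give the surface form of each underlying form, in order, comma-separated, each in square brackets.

[veduyu], [wiwufu], [yagadkuz]

/vetuyo/:
  1 Nasal Assimilation: no change — [vetuyo]
  2 h-Deletion: no change — [vetuyo]
  3 Final Vowel Raising: [vetuyo] → [vetuyu]
  4 Voicing Between Vowels: [vetuyu] → [veduyu]
/wiwufoh/:
  1 Nasal Assimilation: no change — [wiwufoh]
  2 h-Deletion: [wiwufoh] → [wiwufo]
  3 Final Vowel Raising: [wiwufo] → [wiwufu]
  4 Voicing Between Vowels: no change — [wiwufu]
/yakadkuz/:
  1 Nasal Assimilation: no change — [yakadkuz]
  2 h-Deletion: no change — [yakadkuz]
  3 Final Vowel Raising: no change — [yakadkuz]
  4 Voicing Between Vowels: [yakadkuz] → [yagadkuz]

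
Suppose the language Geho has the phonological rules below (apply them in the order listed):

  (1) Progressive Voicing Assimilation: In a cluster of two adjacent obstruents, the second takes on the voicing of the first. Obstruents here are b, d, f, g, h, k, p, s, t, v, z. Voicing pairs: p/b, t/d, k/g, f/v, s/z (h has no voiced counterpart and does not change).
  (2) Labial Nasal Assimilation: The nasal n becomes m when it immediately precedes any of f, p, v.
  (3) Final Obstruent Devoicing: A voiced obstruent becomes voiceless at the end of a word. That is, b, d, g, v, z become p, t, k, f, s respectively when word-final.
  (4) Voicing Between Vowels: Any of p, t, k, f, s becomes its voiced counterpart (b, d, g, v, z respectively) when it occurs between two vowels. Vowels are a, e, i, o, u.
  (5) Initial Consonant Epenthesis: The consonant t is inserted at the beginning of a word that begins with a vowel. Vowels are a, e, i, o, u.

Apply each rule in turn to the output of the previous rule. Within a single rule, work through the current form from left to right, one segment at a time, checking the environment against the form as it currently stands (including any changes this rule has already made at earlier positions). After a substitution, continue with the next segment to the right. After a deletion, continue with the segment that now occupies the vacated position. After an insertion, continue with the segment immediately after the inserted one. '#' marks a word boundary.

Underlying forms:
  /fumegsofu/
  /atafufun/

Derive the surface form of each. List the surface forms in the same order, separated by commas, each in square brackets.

/fumegsofu/:
  (1) Progressive Voicing Assimilation: [fumegsofu] → [fumegzofu]
  (2) Labial Nasal Assimilation: no change — [fumegzofu]
  (3) Final Obstruent Devoicing: no change — [fumegzofu]
  (4) Voicing Between Vowels: [fumegzofu] → [fumegzovu]
  (5) Initial Consonant Epenthesis: no change — [fumegzovu]
/atafufun/:
  (1) Progressive Voicing Assimilation: no change — [atafufun]
  (2) Labial Nasal Assimilation: no change — [atafufun]
  (3) Final Obstruent Devoicing: no change — [atafufun]
  (4) Voicing Between Vowels: [atafufun] → [adavuvun]
  (5) Initial Consonant Epenthesis: [adavuvun] → [tadavuvun]

[fumegzovu], [tadavuvun]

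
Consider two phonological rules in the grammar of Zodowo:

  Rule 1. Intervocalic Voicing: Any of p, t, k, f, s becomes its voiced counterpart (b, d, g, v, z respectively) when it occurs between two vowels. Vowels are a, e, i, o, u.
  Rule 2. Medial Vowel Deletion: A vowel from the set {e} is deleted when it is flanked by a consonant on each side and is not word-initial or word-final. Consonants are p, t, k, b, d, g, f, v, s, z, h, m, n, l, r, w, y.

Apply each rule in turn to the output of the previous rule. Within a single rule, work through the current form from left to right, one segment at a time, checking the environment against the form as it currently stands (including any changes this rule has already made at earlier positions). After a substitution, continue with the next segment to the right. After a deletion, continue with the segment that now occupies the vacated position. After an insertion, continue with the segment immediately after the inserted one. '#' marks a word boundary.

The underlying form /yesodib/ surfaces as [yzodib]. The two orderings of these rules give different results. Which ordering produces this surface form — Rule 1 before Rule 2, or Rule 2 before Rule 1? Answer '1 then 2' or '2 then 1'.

1 then 2

Order 1 then 2:
  1 Intervocalic Voicing: [yesodib] → [yezodib]
  2 Medial Vowel Deletion: [yezodib] → [yzodib]
  result: [yzodib]
Order 2 then 1:
  2 Medial Vowel Deletion: [yesodib] → [ysodib]
  1 Intervocalic Voicing: no change — [ysodib]
  result: [ysodib]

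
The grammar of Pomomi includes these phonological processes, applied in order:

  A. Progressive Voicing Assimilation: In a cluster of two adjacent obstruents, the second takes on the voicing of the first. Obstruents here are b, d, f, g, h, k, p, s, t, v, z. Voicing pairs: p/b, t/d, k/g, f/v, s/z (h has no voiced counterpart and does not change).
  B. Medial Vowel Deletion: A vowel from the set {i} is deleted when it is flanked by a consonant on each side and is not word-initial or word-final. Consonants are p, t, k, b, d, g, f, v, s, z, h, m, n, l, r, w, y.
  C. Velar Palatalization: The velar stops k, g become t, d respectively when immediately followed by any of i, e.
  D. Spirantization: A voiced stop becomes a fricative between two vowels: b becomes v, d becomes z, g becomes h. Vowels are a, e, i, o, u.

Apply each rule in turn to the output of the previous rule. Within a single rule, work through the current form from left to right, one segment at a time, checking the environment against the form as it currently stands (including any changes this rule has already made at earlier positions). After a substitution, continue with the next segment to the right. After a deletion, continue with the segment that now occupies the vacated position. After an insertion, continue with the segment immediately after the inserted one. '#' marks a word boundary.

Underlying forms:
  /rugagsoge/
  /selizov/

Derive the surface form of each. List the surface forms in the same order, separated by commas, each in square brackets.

[ruhagzoze], [selzov]

/rugagsoge/:
  A Progressive Voicing Assimilation: [rugagsoge] → [rugagzoge]
  B Medial Vowel Deletion: no change — [rugagzoge]
  C Velar Palatalization: [rugagzoge] → [rugagzode]
  D Spirantization: [rugagzode] → [ruhagzoze]
/selizov/:
  A Progressive Voicing Assimilation: no change — [selizov]
  B Medial Vowel Deletion: [selizov] → [selzov]
  C Velar Palatalization: no change — [selzov]
  D Spirantization: no change — [selzov]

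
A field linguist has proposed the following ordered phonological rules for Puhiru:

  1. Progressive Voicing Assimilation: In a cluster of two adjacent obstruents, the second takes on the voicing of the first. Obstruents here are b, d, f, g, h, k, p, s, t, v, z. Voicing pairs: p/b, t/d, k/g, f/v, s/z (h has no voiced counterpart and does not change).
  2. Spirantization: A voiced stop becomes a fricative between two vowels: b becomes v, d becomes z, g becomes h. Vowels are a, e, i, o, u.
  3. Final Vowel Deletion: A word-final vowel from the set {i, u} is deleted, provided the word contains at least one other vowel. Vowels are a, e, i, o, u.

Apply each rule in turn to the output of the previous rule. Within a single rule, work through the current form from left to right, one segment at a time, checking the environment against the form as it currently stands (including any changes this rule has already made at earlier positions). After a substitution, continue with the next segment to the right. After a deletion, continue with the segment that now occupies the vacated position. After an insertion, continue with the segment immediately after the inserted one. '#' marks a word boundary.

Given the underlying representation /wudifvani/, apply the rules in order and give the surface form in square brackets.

[wuziffan]

1 Progressive Voicing Assimilation: [wudifvani] → [wudiffani]
2 Spirantization: [wudiffani] → [wuziffani]
3 Final Vowel Deletion: [wuziffani] → [wuziffan]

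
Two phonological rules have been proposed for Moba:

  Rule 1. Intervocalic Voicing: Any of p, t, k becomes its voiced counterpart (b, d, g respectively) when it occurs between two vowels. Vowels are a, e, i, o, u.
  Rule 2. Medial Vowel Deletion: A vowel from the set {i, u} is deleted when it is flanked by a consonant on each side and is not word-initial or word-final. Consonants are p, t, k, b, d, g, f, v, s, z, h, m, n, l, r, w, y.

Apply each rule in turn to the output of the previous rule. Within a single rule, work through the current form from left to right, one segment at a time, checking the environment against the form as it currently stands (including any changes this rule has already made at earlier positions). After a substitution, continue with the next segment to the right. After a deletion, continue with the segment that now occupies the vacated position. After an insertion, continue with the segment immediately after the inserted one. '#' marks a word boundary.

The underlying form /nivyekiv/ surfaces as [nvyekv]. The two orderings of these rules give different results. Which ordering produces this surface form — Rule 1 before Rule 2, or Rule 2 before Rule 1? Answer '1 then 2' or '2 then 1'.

2 then 1

Order 1 then 2:
  1 Intervocalic Voicing: [nivyekiv] → [nivyegiv]
  2 Medial Vowel Deletion: [nivyegiv] → [nvyegv]
  result: [nvyegv]
Order 2 then 1:
  2 Medial Vowel Deletion: [nivyekiv] → [nvyekv]
  1 Intervocalic Voicing: no change — [nvyekv]
  result: [nvyekv]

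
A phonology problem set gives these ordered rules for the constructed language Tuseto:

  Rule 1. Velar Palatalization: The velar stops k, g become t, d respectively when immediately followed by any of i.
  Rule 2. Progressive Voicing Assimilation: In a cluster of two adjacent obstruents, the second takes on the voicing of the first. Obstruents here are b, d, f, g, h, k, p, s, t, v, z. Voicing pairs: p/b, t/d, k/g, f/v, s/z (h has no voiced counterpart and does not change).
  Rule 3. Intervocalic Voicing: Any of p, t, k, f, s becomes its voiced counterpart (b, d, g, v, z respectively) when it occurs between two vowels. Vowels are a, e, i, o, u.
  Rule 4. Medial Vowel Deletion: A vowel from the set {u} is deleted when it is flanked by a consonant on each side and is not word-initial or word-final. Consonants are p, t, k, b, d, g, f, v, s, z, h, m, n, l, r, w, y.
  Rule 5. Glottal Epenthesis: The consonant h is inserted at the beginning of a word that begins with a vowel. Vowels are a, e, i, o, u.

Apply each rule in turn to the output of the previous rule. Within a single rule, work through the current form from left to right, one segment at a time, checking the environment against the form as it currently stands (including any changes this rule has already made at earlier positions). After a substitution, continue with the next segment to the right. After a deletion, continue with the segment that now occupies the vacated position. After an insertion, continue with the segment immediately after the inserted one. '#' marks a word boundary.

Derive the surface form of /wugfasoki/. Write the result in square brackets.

[wgvazodi]

Rule 1 Velar Palatalization: [wugfasoki] → [wugfasoti]
Rule 2 Progressive Voicing Assimilation: [wugfasoti] → [wugvasoti]
Rule 3 Intervocalic Voicing: [wugvasoti] → [wugvazodi]
Rule 4 Medial Vowel Deletion: [wugvazodi] → [wgvazodi]
Rule 5 Glottal Epenthesis: no change — [wgvazodi]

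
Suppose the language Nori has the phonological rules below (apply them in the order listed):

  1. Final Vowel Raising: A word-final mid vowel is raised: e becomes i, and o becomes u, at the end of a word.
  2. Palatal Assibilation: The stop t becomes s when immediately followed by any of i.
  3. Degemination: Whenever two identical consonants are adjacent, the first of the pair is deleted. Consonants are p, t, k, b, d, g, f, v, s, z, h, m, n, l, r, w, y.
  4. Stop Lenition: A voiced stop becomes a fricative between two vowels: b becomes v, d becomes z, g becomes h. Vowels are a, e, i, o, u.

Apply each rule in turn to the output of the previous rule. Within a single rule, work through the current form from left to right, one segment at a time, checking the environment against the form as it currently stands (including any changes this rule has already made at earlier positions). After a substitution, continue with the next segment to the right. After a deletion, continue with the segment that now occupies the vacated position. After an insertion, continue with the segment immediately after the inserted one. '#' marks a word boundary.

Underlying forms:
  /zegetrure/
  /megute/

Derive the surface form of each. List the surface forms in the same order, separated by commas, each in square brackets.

[zehetruri], [mehusi]

/zegetrure/:
  1 Final Vowel Raising: [zegetrure] → [zegetruri]
  2 Palatal Assibilation: no change — [zegetruri]
  3 Degemination: no change — [zegetruri]
  4 Stop Lenition: [zegetruri] → [zehetruri]
/megute/:
  1 Final Vowel Raising: [megute] → [meguti]
  2 Palatal Assibilation: [meguti] → [megusi]
  3 Degemination: no change — [megusi]
  4 Stop Lenition: [megusi] → [mehusi]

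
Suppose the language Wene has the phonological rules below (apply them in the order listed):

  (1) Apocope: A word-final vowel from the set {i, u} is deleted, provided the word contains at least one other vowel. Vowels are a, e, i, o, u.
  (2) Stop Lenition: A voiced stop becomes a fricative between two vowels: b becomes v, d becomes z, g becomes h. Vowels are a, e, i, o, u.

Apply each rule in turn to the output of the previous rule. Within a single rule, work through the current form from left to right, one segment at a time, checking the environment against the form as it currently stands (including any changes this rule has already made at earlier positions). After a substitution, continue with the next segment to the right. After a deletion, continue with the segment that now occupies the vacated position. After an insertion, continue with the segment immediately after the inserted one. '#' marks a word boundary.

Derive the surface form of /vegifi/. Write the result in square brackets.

(1) Apocope: [vegifi] → [vegif]
(2) Stop Lenition: [vegif] → [vehif]

[vehif]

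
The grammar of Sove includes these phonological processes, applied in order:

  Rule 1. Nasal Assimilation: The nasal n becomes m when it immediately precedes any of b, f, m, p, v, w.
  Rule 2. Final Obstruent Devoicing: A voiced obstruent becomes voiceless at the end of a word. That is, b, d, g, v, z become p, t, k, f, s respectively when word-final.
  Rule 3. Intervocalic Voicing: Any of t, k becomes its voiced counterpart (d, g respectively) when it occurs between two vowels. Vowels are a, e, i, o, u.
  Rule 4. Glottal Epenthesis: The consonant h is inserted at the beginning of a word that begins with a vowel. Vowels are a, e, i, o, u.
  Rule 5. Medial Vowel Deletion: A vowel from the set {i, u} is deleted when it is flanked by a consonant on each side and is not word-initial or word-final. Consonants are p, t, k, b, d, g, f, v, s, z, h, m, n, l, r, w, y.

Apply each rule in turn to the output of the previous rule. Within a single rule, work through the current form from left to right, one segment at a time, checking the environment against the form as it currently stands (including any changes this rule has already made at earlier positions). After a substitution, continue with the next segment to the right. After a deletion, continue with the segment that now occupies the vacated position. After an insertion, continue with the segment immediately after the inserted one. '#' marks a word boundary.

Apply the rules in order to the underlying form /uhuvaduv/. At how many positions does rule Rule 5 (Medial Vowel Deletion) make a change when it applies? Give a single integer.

3

Rule 1 Nasal Assimilation: no change — [uhuvaduv]
Rule 2 Final Obstruent Devoicing: [uhuvaduv] → [uhuvaduf]
Rule 3 Intervocalic Voicing: no change — [uhuvaduf]
Rule 4 Glottal Epenthesis: [uhuvaduf] → [huhuvaduf]
Rule 5 Medial Vowel Deletion: [huhuvaduf] → [hhvadf]
Rule Rule 5 changed 3 position(s).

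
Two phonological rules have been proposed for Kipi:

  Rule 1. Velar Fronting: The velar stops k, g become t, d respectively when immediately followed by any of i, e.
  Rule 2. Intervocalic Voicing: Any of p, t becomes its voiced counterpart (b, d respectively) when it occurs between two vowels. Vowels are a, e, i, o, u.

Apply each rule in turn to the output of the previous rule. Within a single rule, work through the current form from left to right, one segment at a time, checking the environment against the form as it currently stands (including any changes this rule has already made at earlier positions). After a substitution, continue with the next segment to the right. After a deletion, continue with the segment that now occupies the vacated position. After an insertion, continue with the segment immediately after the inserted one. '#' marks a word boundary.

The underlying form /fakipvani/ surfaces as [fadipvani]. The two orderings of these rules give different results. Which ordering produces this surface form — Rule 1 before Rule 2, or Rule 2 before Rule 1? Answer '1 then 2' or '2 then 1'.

1 then 2

Order 1 then 2:
  1 Velar Fronting: [fakipvani] → [fatipvani]
  2 Intervocalic Voicing: [fatipvani] → [fadipvani]
  result: [fadipvani]
Order 2 then 1:
  2 Intervocalic Voicing: no change — [fakipvani]
  1 Velar Fronting: [fakipvani] → [fatipvani]
  result: [fatipvani]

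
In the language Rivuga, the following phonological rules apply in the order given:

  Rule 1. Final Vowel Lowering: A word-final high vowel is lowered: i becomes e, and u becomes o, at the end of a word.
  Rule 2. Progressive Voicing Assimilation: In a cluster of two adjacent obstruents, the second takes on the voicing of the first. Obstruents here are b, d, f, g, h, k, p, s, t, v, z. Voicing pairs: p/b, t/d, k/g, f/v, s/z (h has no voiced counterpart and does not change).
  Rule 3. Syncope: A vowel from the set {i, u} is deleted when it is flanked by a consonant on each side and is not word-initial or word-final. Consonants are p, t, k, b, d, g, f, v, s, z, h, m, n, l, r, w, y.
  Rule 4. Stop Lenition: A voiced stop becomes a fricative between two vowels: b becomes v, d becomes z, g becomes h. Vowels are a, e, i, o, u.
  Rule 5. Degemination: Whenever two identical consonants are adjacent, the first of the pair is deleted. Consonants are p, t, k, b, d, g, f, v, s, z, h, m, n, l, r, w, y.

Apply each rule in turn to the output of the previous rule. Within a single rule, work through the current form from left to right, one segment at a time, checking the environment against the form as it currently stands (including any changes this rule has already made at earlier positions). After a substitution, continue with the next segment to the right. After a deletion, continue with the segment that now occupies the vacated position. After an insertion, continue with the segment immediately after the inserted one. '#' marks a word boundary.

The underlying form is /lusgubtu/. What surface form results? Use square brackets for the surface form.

[lskbdo]

Rule 1 Final Vowel Lowering: [lusgubtu] → [lusgubto]
Rule 2 Progressive Voicing Assimilation: [lusgubto] → [luskubdo]
Rule 3 Syncope: [luskubdo] → [lskbdo]
Rule 4 Stop Lenition: no change — [lskbdo]
Rule 5 Degemination: no change — [lskbdo]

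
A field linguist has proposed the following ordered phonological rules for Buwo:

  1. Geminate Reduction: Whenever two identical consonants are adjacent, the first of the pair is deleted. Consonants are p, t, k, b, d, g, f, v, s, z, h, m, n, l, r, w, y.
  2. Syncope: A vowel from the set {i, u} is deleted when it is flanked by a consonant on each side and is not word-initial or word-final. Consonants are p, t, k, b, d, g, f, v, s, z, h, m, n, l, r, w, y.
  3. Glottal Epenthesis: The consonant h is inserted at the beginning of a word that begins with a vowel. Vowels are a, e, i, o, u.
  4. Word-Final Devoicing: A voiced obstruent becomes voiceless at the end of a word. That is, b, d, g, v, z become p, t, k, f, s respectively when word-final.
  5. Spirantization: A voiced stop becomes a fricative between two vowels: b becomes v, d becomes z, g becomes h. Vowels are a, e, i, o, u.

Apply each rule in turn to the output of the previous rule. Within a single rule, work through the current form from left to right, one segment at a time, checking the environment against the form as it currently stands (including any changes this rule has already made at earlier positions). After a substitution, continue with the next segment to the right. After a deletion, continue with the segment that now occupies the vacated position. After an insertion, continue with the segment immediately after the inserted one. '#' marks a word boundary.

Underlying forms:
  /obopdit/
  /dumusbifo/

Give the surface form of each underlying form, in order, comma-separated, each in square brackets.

/obopdit/:
  1 Geminate Reduction: no change — [obopdit]
  2 Syncope: [obopdit] → [obopdt]
  3 Glottal Epenthesis: [obopdt] → [hobopdt]
  4 Word-Final Devoicing: no change — [hobopdt]
  5 Spirantization: [hobopdt] → [hovopdt]
/dumusbifo/:
  1 Geminate Reduction: no change — [dumusbifo]
  2 Syncope: [dumusbifo] → [dmsbfo]
  3 Glottal Epenthesis: no change — [dmsbfo]
  4 Word-Final Devoicing: no change — [dmsbfo]
  5 Spirantization: no change — [dmsbfo]

[hovopdt], [dmsbfo]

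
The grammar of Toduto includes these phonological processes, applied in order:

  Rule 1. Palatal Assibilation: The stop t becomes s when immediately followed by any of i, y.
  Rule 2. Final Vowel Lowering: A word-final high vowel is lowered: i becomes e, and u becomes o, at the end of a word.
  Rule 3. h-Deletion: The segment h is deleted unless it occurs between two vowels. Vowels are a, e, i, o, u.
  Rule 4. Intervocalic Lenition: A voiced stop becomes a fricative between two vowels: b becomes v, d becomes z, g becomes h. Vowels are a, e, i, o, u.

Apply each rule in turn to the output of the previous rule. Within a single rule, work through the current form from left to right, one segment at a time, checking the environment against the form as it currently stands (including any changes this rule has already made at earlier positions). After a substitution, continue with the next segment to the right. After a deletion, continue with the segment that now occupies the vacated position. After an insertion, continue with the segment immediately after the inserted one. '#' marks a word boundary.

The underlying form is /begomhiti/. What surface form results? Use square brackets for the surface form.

Rule 1 Palatal Assibilation: [begomhiti] → [begomhisi]
Rule 2 Final Vowel Lowering: [begomhisi] → [begomhise]
Rule 3 h-Deletion: [begomhise] → [begomise]
Rule 4 Intervocalic Lenition: [begomise] → [behomise]

[behomise]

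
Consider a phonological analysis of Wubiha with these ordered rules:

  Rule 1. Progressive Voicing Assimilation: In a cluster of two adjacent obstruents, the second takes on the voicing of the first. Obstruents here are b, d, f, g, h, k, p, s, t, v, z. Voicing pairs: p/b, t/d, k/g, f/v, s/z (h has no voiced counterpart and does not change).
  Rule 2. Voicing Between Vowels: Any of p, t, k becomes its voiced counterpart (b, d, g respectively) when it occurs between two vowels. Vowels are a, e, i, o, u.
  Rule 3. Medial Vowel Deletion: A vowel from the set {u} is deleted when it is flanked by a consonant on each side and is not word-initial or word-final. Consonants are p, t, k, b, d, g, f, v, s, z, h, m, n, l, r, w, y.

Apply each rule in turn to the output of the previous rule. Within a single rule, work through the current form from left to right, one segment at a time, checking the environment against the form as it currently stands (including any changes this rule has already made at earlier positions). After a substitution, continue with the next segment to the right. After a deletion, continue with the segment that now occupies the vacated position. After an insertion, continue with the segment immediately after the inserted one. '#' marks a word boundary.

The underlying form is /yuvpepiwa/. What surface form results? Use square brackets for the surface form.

Rule 1 Progressive Voicing Assimilation: [yuvpepiwa] → [yuvbepiwa]
Rule 2 Voicing Between Vowels: [yuvbepiwa] → [yuvbebiwa]
Rule 3 Medial Vowel Deletion: [yuvbebiwa] → [yvbebiwa]

[yvbebiwa]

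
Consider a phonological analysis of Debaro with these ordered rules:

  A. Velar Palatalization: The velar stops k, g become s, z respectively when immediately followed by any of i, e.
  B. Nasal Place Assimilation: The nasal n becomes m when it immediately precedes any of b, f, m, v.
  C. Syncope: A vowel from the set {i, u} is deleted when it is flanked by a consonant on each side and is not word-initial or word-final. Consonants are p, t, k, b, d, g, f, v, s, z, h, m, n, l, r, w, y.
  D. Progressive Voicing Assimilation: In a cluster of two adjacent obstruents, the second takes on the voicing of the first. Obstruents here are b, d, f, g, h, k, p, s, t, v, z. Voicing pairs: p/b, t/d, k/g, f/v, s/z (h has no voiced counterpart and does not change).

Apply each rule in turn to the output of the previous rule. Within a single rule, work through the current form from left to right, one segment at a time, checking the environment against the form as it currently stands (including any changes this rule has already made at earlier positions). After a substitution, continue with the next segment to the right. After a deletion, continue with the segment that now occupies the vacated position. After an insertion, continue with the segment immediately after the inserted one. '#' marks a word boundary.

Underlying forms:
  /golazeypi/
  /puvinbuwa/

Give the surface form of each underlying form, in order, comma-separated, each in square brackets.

[golazeypi], [pfmbwa]

/golazeypi/:
  A Velar Palatalization: no change — [golazeypi]
  B Nasal Place Assimilation: no change — [golazeypi]
  C Syncope: no change — [golazeypi]
  D Progressive Voicing Assimilation: no change — [golazeypi]
/puvinbuwa/:
  A Velar Palatalization: no change — [puvinbuwa]
  B Nasal Place Assimilation: [puvinbuwa] → [puvimbuwa]
  C Syncope: [puvimbuwa] → [pvmbwa]
  D Progressive Voicing Assimilation: [pvmbwa] → [pfmbwa]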